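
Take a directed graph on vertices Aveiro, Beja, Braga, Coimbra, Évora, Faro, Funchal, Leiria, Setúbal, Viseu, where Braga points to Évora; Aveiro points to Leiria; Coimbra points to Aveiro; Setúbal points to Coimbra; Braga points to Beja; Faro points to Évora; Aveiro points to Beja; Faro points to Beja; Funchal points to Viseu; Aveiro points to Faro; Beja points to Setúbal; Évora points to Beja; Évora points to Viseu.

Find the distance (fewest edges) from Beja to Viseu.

6

Distance 0: Beja.
Distance 1: Setúbal.
Distance 2: Coimbra.
Distance 3: Aveiro.
Distance 4: Faro, Leiria.
Distance 5: Évora.
Distance 6: Viseu — contains Viseu.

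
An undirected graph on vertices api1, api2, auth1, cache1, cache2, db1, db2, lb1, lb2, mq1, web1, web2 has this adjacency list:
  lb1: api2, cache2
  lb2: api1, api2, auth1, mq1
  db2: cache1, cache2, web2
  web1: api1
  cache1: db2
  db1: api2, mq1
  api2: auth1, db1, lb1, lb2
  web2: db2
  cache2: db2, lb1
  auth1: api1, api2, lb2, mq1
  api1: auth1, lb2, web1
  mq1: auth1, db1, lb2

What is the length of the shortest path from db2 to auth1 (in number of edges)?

4

Distance 0: db2.
Distance 1: cache1, cache2, web2.
Distance 2: lb1.
Distance 3: api2.
Distance 4: auth1, db1, lb2 — contains auth1.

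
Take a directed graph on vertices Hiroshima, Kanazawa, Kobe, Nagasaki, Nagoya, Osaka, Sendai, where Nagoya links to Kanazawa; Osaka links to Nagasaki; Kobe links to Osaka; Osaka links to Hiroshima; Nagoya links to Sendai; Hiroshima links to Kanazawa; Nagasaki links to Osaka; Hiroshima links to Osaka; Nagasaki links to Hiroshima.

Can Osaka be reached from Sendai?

Sendai has no outgoing edges, so nothing is reachable from it.

No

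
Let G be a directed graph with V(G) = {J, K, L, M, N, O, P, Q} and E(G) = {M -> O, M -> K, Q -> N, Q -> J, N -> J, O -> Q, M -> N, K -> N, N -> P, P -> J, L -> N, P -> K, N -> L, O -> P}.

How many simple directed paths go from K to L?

1

K→N→L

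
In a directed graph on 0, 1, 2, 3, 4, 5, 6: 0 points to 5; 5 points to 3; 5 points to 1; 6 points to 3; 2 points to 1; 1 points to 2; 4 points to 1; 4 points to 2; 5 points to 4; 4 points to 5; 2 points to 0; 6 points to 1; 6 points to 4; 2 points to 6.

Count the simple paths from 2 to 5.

2→0→5
2→6→4→5

2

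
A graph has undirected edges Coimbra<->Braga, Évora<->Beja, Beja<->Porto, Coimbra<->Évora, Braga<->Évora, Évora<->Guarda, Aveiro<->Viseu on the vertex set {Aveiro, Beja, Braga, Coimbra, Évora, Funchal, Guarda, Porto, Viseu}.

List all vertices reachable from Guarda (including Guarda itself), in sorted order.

Start at Guarda.
Its neighbours: Évora.
Then their neighbours: Beja, Braga, Coimbra.
Then next layer: Porto.
Nothing further is reachable.

Beja, Braga, Coimbra, Évora, Guarda, Porto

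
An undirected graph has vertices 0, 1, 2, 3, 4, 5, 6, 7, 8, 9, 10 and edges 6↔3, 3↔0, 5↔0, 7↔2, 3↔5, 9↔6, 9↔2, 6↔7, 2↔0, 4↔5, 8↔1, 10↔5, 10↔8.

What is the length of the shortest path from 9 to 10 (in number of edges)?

4

Distance 0: 9.
Distance 1: 2, 6.
Distance 2: 0, 3, 7.
Distance 3: 5.
Distance 4: 4, 10 — contains 10.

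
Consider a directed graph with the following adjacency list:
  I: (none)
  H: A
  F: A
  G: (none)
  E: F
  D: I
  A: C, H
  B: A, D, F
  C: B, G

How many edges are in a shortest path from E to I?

Distance 0: E.
Distance 1: F.
Distance 2: A.
Distance 3: C, H.
Distance 4: B, G.
Distance 5: D.
Distance 6: I — contains I.

6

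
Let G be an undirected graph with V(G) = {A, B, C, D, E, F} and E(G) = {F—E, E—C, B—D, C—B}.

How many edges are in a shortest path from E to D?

Distance 0: E.
Distance 1: C, F.
Distance 2: B.
Distance 3: D — contains D.

3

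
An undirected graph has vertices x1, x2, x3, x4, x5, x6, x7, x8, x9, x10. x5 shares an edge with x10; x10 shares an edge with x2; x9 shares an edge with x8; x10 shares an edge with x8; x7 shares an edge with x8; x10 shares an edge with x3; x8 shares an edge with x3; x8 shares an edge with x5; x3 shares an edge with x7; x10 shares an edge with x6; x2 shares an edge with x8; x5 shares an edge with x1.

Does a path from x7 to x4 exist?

No

Explore from x7.
Distance 1: reach x3, x8.
Distance 2: reach x2, x5, x9, x10.
Distance 3: reach x1, x6.
The search is exhausted without reaching x4; it lies in a different component.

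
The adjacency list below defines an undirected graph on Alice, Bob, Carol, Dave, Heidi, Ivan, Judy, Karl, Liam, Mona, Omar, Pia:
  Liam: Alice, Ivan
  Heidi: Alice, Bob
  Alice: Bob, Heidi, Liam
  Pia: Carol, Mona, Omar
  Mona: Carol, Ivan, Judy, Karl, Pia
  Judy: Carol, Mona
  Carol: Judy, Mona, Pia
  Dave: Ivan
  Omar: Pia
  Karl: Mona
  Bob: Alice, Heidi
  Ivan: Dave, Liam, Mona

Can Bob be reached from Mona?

Yes

Explore from Mona.
Distance 1: reach Carol, Ivan, Judy, Karl, Pia.
Distance 2: reach Dave, Liam, Omar.
Distance 3: reach Alice.
Distance 4: reach Bob, Heidi.
Found Bob.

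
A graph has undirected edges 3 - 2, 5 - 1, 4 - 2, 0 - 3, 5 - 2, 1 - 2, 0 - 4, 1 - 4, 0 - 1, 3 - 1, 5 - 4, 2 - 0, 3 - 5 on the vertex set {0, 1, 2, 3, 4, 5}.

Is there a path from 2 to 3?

Yes

Explore from 2.
Distance 1: reach 0, 1, 3, 4, 5.
Found 3.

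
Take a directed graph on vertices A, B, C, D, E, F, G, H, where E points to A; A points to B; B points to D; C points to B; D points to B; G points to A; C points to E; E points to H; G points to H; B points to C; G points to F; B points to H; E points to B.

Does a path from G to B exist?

Yes

Explore from G.
Distance 1: reach A, F, H.
Distance 2: reach B.
Found B.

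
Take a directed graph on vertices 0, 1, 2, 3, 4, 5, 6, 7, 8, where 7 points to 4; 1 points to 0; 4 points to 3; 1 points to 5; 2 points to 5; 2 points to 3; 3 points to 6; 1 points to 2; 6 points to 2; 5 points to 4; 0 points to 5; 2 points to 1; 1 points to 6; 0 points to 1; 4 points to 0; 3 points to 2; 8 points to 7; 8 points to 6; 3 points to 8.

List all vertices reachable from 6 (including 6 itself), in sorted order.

0, 1, 2, 3, 4, 5, 6, 7, 8

Start at 6.
Its neighbours: 2.
Then their neighbours: 1, 3, 5.
Then next layer: 0, 4, 8.
Then next layer: 7.
Every vertex is now reached.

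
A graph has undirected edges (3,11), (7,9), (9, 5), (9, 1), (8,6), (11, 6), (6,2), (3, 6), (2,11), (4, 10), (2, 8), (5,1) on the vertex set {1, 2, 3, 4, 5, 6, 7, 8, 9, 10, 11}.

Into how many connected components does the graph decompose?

From 1: component {1, 5, 7, 9}.
From 2: component {2, 3, 6, 8, 11}.
From 4: component {4, 10}.
That's 3 components.

3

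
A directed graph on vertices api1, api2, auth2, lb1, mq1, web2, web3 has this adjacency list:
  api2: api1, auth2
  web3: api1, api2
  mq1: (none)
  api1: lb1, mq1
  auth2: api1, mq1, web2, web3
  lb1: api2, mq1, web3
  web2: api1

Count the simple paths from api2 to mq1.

9

api2→api1→lb1→mq1
api2→api1→mq1
api2→auth2→api1→lb1→mq1
api2→auth2→api1→mq1
api2→auth2→mq1
api2→auth2→web2→api1→lb1→mq1
api2→auth2→web2→api1→mq1
api2→auth2→web3→api1→lb1→mq1
api2→auth2→web3→api1→mq1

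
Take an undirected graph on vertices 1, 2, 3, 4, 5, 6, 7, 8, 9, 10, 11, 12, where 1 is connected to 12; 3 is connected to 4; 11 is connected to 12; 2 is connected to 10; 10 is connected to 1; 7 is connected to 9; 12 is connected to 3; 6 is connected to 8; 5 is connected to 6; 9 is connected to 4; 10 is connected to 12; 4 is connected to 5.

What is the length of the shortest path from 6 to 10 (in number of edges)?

5

Distance 0: 6.
Distance 1: 5, 8.
Distance 2: 4.
Distance 3: 3, 9.
Distance 4: 7, 12.
Distance 5: 1, 10, 11 — contains 10.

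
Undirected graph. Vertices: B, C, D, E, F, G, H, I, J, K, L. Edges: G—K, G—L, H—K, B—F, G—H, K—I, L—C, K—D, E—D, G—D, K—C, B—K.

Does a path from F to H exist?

Explore from F.
Distance 1: reach B.
Distance 2: reach K.
Distance 3: reach C, D, G, H, I.
Found H.

Yes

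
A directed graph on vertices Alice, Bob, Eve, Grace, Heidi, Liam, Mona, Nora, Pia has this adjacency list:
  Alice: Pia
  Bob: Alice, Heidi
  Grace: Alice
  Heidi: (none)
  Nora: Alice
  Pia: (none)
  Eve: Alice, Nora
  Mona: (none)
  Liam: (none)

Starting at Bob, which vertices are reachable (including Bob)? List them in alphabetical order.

Start at Bob.
Its neighbours: Alice, Heidi.
Then their neighbours: Pia.
Nothing further is reachable.

Alice, Bob, Heidi, Pia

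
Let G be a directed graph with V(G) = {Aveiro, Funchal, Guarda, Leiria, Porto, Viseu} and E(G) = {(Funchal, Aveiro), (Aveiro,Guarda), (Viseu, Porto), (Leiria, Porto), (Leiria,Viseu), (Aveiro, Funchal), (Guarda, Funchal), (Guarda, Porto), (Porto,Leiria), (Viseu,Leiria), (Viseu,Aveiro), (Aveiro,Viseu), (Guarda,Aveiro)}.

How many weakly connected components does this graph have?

1

From Aveiro: component {Aveiro, Funchal, Guarda, Leiria, Porto, Viseu}.
That's 1 component.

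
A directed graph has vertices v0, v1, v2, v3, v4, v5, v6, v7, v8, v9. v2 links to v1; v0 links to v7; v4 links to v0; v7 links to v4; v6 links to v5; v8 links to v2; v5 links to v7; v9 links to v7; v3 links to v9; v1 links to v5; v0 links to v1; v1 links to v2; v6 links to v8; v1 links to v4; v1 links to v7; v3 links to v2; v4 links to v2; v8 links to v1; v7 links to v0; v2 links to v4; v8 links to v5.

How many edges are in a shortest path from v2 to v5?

Distance 0: v2.
Distance 1: v1, v4.
Distance 2: v0, v5, v7 — contains v5.

2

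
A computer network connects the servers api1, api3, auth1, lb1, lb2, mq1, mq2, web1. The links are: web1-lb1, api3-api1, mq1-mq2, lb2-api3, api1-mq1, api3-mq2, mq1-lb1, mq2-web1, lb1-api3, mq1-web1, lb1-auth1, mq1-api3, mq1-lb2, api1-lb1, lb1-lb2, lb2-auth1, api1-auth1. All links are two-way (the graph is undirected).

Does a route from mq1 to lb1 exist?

Yes

Explore from mq1.
Distance 1: reach api1, api3, lb1, lb2, mq2, web1.
Found lb1.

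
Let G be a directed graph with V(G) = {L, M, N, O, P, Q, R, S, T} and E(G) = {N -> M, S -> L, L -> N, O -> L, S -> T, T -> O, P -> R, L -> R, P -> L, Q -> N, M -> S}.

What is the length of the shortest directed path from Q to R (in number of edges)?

5

Distance 0: Q.
Distance 1: N.
Distance 2: M.
Distance 3: S.
Distance 4: L, T.
Distance 5: O, R — contains R.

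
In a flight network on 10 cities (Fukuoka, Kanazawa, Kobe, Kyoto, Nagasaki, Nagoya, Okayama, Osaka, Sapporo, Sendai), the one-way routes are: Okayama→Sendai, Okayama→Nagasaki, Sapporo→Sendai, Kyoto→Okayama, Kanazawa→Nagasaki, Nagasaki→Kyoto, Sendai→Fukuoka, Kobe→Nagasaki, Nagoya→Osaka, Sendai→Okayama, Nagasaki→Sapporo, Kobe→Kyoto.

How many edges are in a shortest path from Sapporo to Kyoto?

Distance 0: Sapporo.
Distance 1: Sendai.
Distance 2: Fukuoka, Okayama.
Distance 3: Nagasaki.
Distance 4: Kyoto — contains Kyoto.

4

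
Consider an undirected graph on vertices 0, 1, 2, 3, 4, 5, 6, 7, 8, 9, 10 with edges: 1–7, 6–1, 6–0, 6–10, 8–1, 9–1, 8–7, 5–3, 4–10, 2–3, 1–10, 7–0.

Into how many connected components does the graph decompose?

From 0: component {0, 1, 4, 6, 7, 8, 9, 10}.
From 2: component {2, 3, 5}.
That's 2 components.

2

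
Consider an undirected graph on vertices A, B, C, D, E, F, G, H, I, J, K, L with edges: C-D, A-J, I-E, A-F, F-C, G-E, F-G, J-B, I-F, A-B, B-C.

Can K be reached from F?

Explore from F.
Distance 1: reach A, C, G, I.
Distance 2: reach B, D, E, J.
The search is exhausted without reaching K; it lies in a different component.

No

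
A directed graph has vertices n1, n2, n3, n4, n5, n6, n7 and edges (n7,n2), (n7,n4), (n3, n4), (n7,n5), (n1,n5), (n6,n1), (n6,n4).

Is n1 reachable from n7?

No

Explore from n7.
Distance 1: reach n2, n4, n5.
The search from n7 is exhausted; no directed path reaches n1.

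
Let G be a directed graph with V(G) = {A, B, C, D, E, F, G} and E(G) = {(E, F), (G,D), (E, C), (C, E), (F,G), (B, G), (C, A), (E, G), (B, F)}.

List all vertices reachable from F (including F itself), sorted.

D, F, G

Start at F.
Its neighbours: G.
Then their neighbours: D.
Nothing further is reachable.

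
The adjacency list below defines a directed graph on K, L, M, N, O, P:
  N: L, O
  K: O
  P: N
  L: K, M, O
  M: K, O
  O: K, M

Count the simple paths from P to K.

7

P→N→L→K
P→N→L→M→K
P→N→L→M→O→K
P→N→L→O→K
P→N→L→O→M→K
P→N→O→K
P→N→O→M→K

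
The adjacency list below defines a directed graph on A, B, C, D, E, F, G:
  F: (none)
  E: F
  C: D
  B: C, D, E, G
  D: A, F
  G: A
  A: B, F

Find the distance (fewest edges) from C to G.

Distance 0: C.
Distance 1: D.
Distance 2: A, F.
Distance 3: B.
Distance 4: E, G — contains G.

4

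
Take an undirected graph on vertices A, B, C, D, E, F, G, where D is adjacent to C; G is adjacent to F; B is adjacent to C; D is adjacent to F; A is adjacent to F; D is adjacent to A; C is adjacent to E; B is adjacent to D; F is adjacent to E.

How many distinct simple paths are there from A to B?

A–D–B
A–D–C–B
A–D–F–E–C–B
A–F–D–B
A–F–D–C–B
A–F–E–C–B
A–F–E–C–D–B

7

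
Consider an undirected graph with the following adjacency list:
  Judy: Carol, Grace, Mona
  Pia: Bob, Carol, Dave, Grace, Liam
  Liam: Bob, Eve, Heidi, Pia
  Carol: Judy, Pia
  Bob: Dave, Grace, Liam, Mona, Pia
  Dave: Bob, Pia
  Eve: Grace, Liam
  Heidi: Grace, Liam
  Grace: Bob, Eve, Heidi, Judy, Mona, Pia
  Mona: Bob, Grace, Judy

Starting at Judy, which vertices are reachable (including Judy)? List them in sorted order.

Start at Judy.
Its neighbours: Carol, Grace, Mona.
Then their neighbours: Bob, Eve, Heidi, Pia.
Then next layer: Dave, Liam.
Every vertex is now reached.

Bob, Carol, Dave, Eve, Grace, Heidi, Judy, Liam, Mona, Pia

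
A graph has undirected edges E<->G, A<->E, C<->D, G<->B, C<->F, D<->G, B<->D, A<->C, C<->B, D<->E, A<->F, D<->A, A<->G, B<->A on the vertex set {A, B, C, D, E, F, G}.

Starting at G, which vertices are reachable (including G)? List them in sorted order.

A, B, C, D, E, F, G

Start at G.
Its neighbours: A, B, D, E.
Then their neighbours: C, F.
Every vertex is now reached.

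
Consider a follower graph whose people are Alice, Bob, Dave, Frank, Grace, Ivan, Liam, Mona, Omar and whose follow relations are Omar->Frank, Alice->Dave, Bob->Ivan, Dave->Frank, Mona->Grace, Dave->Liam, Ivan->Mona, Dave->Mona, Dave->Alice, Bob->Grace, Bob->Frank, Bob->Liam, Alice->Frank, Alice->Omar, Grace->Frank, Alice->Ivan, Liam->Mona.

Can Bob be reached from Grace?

No

Explore from Grace.
Distance 1: reach Frank.
The search from Grace is exhausted; no directed path reaches Bob.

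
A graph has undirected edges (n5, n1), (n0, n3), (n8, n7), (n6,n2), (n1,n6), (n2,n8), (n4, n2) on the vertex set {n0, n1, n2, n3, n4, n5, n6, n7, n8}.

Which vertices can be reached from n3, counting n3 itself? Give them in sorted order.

n0, n3

Start at n3.
Its neighbours: n0.
Nothing further is reachable.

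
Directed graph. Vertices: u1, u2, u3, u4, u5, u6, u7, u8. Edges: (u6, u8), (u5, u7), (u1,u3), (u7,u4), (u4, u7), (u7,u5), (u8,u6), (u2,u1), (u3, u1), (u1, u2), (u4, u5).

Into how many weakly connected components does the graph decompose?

3

From u1: component {u1, u2, u3}.
From u4: component {u4, u5, u7}.
From u6: component {u6, u8}.
That's 3 components.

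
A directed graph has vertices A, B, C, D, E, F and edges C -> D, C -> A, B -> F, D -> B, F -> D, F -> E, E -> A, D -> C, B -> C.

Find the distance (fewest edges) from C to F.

Distance 0: C.
Distance 1: A, D.
Distance 2: B.
Distance 3: F — contains F.

3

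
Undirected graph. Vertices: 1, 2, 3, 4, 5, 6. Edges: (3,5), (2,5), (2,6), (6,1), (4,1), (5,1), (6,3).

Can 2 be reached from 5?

Explore from 5.
Distance 1: reach 1, 2, 3.
Found 2.

Yes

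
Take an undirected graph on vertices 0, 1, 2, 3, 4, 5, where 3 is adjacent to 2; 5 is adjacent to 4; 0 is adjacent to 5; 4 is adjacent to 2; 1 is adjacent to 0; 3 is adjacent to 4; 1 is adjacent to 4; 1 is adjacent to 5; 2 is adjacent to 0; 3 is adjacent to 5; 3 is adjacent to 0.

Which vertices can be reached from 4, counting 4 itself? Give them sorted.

Start at 4.
Its neighbours: 1, 2, 3, 5.
Then their neighbours: 0.
Every vertex is now reached.

0, 1, 2, 3, 4, 5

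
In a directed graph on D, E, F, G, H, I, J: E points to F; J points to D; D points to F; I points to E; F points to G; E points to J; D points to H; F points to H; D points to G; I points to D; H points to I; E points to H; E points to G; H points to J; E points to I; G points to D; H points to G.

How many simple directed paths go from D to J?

4

D→F→H→I→E→J
D→F→H→J
D→H→I→E→J
D→H→J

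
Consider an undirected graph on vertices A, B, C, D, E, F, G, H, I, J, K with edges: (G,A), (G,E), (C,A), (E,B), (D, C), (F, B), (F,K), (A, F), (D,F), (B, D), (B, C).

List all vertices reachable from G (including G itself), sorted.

A, B, C, D, E, F, G, K

Start at G.
Its neighbours: A, E.
Then their neighbours: B, C, F.
Then next layer: D, K.
Nothing further is reachable.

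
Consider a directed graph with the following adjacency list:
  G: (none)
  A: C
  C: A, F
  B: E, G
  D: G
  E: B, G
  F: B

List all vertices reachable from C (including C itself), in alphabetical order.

Start at C.
Its neighbours: A, F.
Then their neighbours: B.
Then next layer: E, G.
Nothing further is reachable.

A, B, C, E, F, G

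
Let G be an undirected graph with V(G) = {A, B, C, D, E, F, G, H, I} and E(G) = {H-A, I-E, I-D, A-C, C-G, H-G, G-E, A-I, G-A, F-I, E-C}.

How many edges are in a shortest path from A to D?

Distance 0: A.
Distance 1: C, G, H, I.
Distance 2: D, E, F — contains D.

2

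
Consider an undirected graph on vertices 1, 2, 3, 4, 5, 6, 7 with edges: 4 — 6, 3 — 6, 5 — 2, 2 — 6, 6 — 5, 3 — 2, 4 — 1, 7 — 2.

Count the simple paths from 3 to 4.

3

3–2–5–6–4
3–2–6–4
3–6–4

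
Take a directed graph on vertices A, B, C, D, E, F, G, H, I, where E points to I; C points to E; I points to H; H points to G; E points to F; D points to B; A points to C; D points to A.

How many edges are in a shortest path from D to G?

Distance 0: D.
Distance 1: A, B.
Distance 2: C.
Distance 3: E.
Distance 4: F, I.
Distance 5: H.
Distance 6: G — contains G.

6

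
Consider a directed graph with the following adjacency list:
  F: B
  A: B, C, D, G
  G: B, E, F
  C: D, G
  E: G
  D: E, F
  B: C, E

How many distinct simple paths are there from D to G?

3

D→E→G
D→F→B→C→G
D→F→B→E→G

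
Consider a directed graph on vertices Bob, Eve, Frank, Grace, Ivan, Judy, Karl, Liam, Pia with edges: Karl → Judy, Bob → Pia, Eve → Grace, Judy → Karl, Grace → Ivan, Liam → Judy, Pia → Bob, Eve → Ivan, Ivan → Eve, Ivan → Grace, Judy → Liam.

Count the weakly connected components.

From Bob: component {Bob, Pia}.
From Eve: component {Eve, Grace, Ivan}.
From Frank: component {Frank}.
From Judy: component {Judy, Karl, Liam}.
That's 4 components.

4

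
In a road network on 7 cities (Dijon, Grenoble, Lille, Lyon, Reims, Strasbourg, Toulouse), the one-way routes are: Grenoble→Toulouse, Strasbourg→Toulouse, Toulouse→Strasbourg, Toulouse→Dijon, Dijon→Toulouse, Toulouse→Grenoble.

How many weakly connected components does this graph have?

From Dijon: component {Dijon, Grenoble, Strasbourg, Toulouse}.
From Lille: component {Lille}.
From Lyon: component {Lyon}.
From Reims: component {Reims}.
That's 4 components.

4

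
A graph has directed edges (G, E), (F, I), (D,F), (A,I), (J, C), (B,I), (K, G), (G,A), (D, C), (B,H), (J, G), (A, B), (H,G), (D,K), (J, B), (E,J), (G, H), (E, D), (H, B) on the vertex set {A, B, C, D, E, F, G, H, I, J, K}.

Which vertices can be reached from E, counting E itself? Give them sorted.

Start at E.
Its neighbours: D, J.
Then their neighbours: B, C, F, G, K.
Then next layer: A, H, I.
Every vertex is now reached.

A, B, C, D, E, F, G, H, I, J, K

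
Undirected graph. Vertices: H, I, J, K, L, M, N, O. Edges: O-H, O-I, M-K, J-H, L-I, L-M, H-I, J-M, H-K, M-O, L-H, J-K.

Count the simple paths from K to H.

15

K–H
K–J–H
K–J–M–L–H
K–J–M–L–I–H
K–J–M–L–I–O–H
K–J–M–O–H
K–J–M–O–I–H
K–J–M–O–I–L–H
K–M–J–H
K–M–L–H
K–M–L–I–H
K–M–L–I–O–H
K–M–O–H
K–M–O–I–H
K–M–O–I–L–H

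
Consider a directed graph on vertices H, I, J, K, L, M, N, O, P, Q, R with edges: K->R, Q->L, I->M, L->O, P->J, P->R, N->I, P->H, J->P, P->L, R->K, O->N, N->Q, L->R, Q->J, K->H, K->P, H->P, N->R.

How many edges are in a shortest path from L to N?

2

Distance 0: L.
Distance 1: O, R.
Distance 2: K, N — contains N.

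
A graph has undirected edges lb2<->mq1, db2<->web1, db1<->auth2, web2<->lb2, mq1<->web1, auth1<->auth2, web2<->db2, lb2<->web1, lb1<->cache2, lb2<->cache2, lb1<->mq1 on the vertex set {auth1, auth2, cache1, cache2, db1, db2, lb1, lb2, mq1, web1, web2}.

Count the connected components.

3

From auth1: component {auth1, auth2, db1}.
From cache1: component {cache1}.
From cache2: component {cache2, db2, lb1, lb2, mq1, web1, web2}.
That's 3 components.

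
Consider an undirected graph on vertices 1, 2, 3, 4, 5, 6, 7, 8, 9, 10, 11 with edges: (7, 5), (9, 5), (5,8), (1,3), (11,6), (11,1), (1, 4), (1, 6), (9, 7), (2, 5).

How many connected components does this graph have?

3

From 1: component {1, 3, 4, 6, 11}.
From 2: component {2, 5, 7, 8, 9}.
From 10: component {10}.
That's 3 components.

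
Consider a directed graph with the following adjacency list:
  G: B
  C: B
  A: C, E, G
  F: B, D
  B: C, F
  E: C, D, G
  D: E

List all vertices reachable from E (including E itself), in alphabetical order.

B, C, D, E, F, G

Start at E.
Its neighbours: C, D, G.
Then their neighbours: B.
Then next layer: F.
Nothing further is reachable.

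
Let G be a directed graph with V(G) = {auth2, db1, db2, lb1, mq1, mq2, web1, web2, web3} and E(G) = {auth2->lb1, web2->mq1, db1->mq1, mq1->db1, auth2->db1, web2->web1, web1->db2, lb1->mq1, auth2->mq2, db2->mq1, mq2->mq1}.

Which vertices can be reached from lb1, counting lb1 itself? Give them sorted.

db1, lb1, mq1

Start at lb1.
Its neighbours: mq1.
Then their neighbours: db1.
Nothing further is reachable.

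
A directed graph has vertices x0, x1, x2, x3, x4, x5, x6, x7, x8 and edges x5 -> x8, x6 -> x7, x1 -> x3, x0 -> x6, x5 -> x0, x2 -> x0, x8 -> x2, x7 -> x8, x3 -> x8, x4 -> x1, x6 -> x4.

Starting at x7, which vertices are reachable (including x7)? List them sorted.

Start at x7.
Its neighbours: x8.
Then their neighbours: x2.
Then next layer: x0.
Then next layer: x6.
Then next layer: x4.
Then next layer: x1.
Then next layer: x3.
Nothing further is reachable.

x0, x1, x2, x3, x4, x6, x7, x8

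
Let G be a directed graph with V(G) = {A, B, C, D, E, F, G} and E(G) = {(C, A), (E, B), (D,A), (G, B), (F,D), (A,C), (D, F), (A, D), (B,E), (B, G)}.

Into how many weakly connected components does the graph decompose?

From A: component {A, C, D, F}.
From B: component {B, E, G}.
That's 2 components.

2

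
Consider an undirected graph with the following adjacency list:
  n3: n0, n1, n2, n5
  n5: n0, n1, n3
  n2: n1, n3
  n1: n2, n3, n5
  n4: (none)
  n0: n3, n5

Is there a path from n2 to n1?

Explore from n2.
Distance 1: reach n1, n3.
Found n1.

Yes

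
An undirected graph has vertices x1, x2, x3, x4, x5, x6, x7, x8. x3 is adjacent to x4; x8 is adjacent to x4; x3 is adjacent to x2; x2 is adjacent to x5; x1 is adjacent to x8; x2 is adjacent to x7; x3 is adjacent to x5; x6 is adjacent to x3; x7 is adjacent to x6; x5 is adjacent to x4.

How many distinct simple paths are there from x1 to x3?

x1–x8–x4–x3
x1–x8–x4–x5–x2–x3
x1–x8–x4–x5–x2–x7–x6–x3
x1–x8–x4–x5–x3

4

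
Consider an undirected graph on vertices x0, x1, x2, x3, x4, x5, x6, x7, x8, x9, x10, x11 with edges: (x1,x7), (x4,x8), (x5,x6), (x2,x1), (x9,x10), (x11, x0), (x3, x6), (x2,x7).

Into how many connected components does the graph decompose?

From x0: component {x0, x11}.
From x1: component {x1, x2, x7}.
From x3: component {x3, x5, x6}.
From x4: component {x4, x8}.
From x9: component {x9, x10}.
That's 5 components.

5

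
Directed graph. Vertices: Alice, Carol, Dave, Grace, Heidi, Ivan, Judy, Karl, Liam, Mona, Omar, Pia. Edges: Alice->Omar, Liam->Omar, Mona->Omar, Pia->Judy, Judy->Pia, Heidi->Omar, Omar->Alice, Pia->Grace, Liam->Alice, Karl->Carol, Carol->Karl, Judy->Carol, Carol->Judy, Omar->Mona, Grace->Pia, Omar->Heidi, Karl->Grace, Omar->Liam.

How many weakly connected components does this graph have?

From Alice: component {Alice, Heidi, Liam, Mona, Omar}.
From Carol: component {Carol, Grace, Judy, Karl, Pia}.
From Dave: component {Dave}.
From Ivan: component {Ivan}.
That's 4 components.

4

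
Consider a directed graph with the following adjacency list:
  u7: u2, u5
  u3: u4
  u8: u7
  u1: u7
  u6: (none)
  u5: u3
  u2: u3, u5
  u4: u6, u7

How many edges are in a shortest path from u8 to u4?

4

Distance 0: u8.
Distance 1: u7.
Distance 2: u2, u5.
Distance 3: u3.
Distance 4: u4 — contains u4.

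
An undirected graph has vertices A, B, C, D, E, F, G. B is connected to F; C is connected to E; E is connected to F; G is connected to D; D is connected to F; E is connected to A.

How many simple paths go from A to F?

1

A–E–F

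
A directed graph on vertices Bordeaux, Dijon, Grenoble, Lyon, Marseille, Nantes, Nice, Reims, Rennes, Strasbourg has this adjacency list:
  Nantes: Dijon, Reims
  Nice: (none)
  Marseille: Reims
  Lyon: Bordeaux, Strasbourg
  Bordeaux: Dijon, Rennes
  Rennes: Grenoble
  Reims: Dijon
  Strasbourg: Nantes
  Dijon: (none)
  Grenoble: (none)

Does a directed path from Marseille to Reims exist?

Yes

Explore from Marseille.
Distance 1: reach Reims.
Found Reims.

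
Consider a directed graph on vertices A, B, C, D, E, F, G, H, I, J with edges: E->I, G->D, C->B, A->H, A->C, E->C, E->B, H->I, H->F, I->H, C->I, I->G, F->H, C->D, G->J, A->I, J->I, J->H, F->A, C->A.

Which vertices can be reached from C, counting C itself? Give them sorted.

A, B, C, D, F, G, H, I, J

Start at C.
Its neighbours: A, B, D, I.
Then their neighbours: G, H.
Then next layer: F, J.
Nothing further is reachable.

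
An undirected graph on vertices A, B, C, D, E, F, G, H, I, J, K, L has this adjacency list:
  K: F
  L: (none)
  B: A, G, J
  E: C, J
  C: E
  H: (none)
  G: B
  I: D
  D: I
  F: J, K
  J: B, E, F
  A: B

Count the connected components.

From A: component {A, B, C, E, F, G, J, K}.
From D: component {D, I}.
From H: component {H}.
From L: component {L}.
That's 4 components.

4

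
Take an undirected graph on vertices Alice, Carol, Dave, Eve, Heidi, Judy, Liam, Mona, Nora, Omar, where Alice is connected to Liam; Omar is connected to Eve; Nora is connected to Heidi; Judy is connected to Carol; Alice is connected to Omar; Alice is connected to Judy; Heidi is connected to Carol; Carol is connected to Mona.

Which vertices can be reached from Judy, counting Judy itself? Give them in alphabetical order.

Start at Judy.
Its neighbours: Alice, Carol.
Then their neighbours: Heidi, Liam, Mona, Omar.
Then next layer: Eve, Nora.
Nothing further is reachable.

Alice, Carol, Eve, Heidi, Judy, Liam, Mona, Nora, Omar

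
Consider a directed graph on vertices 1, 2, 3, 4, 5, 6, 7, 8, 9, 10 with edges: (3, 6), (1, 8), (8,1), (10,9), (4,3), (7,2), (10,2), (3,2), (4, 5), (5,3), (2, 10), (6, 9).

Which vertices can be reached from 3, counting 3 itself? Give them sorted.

2, 3, 6, 9, 10

Start at 3.
Its neighbours: 2, 6.
Then their neighbours: 9, 10.
Nothing further is reachable.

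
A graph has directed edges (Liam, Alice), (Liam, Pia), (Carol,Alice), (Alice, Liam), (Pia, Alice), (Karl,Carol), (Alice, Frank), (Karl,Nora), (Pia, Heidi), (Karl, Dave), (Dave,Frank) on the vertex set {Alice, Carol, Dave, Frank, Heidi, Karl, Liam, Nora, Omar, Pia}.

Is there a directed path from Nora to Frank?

No

Nora has no outgoing edges, so nothing is reachable from it.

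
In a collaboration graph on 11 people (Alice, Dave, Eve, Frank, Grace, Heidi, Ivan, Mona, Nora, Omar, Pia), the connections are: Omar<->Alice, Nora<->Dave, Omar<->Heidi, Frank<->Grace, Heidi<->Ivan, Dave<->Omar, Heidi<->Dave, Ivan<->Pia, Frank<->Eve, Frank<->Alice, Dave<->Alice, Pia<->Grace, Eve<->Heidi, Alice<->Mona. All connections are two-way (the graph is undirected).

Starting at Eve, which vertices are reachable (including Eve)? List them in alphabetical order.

Start at Eve.
Its neighbours: Frank, Heidi.
Then their neighbours: Alice, Dave, Grace, Ivan, Omar.
Then next layer: Mona, Nora, Pia.
Every vertex is now reached.

Alice, Dave, Eve, Frank, Grace, Heidi, Ivan, Mona, Nora, Omar, Pia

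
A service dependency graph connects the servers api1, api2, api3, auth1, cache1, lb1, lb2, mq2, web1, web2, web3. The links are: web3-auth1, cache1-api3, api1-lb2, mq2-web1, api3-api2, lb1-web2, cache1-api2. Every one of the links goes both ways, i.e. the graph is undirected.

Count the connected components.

From api1: component {api1, lb2}.
From api2: component {api2, api3, cache1}.
From auth1: component {auth1, web3}.
From lb1: component {lb1, web2}.
From mq2: component {mq2, web1}.
That's 5 components.

5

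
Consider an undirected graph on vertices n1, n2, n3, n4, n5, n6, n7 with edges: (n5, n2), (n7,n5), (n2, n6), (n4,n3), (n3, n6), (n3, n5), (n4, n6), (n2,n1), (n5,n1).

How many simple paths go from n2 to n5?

4

n2–n1–n5
n2–n5
n2–n6–n3–n5
n2–n6–n4–n3–n5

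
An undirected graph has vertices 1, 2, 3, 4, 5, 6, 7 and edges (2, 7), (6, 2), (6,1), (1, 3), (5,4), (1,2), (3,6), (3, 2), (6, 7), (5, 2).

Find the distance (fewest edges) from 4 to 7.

Distance 0: 4.
Distance 1: 5.
Distance 2: 2.
Distance 3: 1, 3, 6, 7 — contains 7.

3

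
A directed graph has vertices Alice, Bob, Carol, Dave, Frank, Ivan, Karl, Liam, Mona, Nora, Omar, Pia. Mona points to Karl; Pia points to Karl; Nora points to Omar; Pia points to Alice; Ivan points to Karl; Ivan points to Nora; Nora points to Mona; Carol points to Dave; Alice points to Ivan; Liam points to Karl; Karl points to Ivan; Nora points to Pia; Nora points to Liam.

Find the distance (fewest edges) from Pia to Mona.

4

Distance 0: Pia.
Distance 1: Alice, Karl.
Distance 2: Ivan.
Distance 3: Nora.
Distance 4: Liam, Mona, Omar — contains Mona.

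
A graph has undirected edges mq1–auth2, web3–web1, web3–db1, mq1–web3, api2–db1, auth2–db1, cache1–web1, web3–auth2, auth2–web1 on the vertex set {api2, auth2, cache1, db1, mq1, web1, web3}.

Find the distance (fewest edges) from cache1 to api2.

4

Distance 0: cache1.
Distance 1: web1.
Distance 2: auth2, web3.
Distance 3: db1, mq1.
Distance 4: api2 — contains api2.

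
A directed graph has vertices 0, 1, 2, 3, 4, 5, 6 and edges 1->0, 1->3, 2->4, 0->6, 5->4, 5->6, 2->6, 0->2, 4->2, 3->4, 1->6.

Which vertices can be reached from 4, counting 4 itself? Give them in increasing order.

Start at 4.
Its neighbours: 2.
Then their neighbours: 6.
Nothing further is reachable.

2, 4, 6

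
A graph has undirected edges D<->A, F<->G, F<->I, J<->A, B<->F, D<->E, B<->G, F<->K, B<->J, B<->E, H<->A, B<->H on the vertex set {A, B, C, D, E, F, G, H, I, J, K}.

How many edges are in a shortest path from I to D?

Distance 0: I.
Distance 1: F.
Distance 2: B, G, K.
Distance 3: E, H, J.
Distance 4: A, D — contains D.

4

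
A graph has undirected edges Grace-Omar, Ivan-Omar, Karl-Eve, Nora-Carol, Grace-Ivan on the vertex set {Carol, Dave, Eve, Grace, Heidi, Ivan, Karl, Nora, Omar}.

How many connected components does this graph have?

5

From Carol: component {Carol, Nora}.
From Dave: component {Dave}.
From Eve: component {Eve, Karl}.
From Grace: component {Grace, Ivan, Omar}.
From Heidi: component {Heidi}.
That's 5 components.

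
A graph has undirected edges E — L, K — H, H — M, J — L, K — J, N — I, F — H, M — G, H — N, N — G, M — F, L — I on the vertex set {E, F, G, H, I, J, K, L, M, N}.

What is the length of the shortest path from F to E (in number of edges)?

Distance 0: F.
Distance 1: H, M.
Distance 2: G, K, N.
Distance 3: I, J.
Distance 4: L.
Distance 5: E — contains E.

5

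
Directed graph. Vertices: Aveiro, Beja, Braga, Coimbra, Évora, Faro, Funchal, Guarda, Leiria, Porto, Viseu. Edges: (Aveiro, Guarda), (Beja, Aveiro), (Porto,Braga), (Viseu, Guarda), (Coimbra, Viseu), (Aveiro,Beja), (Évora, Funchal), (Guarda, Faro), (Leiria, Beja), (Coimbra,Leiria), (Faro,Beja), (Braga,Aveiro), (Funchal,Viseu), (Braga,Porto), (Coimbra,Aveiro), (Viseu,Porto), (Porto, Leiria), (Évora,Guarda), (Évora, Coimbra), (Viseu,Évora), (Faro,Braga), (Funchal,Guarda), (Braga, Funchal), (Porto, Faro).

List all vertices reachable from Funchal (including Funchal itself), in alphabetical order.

Start at Funchal.
Its neighbours: Guarda, Viseu.
Then their neighbours: Évora, Faro, Porto.
Then next layer: Beja, Braga, Coimbra, Leiria.
Then next layer: Aveiro.
Every vertex is now reached.

Aveiro, Beja, Braga, Coimbra, Évora, Faro, Funchal, Guarda, Leiria, Porto, Viseu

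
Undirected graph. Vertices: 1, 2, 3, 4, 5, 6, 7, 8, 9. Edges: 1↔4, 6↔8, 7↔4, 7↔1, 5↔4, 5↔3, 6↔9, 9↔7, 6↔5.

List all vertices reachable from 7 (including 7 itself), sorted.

Start at 7.
Its neighbours: 1, 4, 9.
Then their neighbours: 5, 6.
Then next layer: 3, 8.
Nothing further is reachable.

1, 3, 4, 5, 6, 7, 8, 9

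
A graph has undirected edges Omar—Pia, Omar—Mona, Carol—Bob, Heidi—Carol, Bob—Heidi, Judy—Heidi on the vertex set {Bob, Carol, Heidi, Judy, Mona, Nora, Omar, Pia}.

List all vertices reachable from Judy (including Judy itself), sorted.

Start at Judy.
Its neighbours: Heidi.
Then their neighbours: Bob, Carol.
Nothing further is reachable.

Bob, Carol, Heidi, Judy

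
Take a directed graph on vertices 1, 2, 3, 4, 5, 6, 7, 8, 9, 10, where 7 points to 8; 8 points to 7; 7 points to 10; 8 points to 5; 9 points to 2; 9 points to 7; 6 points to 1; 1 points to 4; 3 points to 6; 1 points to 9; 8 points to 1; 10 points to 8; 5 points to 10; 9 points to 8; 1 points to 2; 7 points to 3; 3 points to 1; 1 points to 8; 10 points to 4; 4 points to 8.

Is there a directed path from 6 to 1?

Yes

Explore from 6.
Distance 1: reach 1.
Found 1.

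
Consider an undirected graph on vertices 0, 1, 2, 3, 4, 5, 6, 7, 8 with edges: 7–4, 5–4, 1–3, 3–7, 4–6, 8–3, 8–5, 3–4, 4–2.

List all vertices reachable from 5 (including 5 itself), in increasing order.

1, 2, 3, 4, 5, 6, 7, 8

Start at 5.
Its neighbours: 4, 8.
Then their neighbours: 2, 3, 6, 7.
Then next layer: 1.
Nothing further is reachable.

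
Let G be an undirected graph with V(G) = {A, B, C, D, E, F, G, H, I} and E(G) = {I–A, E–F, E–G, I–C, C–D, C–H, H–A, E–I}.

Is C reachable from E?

Explore from E.
Distance 1: reach F, G, I.
Distance 2: reach A, C.
Found C.

Yes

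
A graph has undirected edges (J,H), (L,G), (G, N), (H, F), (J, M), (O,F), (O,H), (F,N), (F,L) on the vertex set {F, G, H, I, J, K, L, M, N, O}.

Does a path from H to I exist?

No

Explore from H.
Distance 1: reach F, J, O.
Distance 2: reach L, M, N.
Distance 3: reach G.
The search is exhausted without reaching I; it lies in a different component.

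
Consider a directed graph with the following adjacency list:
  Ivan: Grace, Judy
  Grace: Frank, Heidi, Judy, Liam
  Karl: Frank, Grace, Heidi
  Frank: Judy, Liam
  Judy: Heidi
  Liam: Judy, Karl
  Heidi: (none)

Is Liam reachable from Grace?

Explore from Grace.
Distance 1: reach Frank, Heidi, Judy, Liam.
Found Liam.

Yes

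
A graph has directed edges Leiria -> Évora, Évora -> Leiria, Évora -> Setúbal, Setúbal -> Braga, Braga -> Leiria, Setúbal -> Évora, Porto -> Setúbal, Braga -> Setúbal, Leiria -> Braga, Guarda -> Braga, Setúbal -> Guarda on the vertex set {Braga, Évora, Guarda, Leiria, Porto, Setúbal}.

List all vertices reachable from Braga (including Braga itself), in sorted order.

Start at Braga.
Its neighbours: Leiria, Setúbal.
Then their neighbours: Évora, Guarda.
Nothing further is reachable.

Braga, Évora, Guarda, Leiria, Setúbal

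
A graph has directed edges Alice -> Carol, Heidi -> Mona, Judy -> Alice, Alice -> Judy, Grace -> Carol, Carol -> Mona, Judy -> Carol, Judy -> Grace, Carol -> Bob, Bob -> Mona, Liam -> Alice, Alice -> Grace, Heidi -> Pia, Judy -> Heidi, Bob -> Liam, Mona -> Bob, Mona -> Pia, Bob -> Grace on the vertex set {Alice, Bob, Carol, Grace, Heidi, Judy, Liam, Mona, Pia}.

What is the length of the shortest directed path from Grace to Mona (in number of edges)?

Distance 0: Grace.
Distance 1: Carol.
Distance 2: Bob, Mona — contains Mona.

2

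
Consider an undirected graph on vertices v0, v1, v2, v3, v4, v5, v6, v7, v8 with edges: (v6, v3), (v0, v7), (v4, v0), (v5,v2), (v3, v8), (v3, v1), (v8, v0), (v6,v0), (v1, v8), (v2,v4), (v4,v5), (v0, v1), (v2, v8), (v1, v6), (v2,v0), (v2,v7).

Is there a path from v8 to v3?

Explore from v8.
Distance 1: reach v0, v1, v2, v3.
Found v3.

Yes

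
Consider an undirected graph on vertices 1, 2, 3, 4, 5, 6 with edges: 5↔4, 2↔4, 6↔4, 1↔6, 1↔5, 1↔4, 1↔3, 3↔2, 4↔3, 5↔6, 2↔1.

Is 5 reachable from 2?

Yes

Explore from 2.
Distance 1: reach 1, 3, 4.
Distance 2: reach 5, 6.
Found 5.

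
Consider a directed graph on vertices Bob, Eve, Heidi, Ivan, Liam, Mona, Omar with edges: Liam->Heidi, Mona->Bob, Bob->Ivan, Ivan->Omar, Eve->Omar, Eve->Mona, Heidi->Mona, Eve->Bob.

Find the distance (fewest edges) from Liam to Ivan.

Distance 0: Liam.
Distance 1: Heidi.
Distance 2: Mona.
Distance 3: Bob.
Distance 4: Ivan — contains Ivan.

4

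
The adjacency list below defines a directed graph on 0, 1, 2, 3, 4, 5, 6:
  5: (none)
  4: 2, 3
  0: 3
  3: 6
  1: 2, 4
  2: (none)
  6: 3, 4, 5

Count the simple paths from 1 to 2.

2

1→2
1→4→2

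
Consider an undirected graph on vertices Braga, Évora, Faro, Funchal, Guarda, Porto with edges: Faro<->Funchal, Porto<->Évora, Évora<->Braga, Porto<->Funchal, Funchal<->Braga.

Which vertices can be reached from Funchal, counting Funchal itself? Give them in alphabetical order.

Braga, Évora, Faro, Funchal, Porto

Start at Funchal.
Its neighbours: Braga, Faro, Porto.
Then their neighbours: Évora.
Nothing further is reachable.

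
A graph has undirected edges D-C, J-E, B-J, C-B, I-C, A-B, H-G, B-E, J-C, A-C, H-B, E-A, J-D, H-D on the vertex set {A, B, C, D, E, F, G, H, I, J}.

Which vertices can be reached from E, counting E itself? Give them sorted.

A, B, C, D, E, G, H, I, J

Start at E.
Its neighbours: A, B, J.
Then their neighbours: C, D, H.
Then next layer: G, I.
Nothing further is reachable.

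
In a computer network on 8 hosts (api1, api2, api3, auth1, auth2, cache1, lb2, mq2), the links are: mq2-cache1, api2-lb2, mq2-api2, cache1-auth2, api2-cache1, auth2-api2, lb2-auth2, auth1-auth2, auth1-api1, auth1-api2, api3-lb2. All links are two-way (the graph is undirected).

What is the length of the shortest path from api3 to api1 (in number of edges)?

4

Distance 0: api3.
Distance 1: lb2.
Distance 2: api2, auth2.
Distance 3: auth1, cache1, mq2.
Distance 4: api1 — contains api1.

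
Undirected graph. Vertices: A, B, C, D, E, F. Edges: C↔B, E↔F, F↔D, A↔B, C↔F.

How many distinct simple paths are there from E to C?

1

E–F–C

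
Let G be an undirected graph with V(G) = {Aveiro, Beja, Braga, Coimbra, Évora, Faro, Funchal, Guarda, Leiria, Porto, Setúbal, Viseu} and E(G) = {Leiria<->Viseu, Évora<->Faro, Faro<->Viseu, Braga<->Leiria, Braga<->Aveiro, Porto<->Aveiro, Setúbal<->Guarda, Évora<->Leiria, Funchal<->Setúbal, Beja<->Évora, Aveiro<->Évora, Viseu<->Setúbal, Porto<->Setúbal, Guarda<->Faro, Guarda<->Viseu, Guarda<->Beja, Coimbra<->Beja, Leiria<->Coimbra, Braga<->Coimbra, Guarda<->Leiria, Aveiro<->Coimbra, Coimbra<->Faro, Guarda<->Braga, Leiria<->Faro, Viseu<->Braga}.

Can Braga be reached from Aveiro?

Explore from Aveiro.
Distance 1: reach Braga, Coimbra, Évora, Porto.
Found Braga.

Yes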